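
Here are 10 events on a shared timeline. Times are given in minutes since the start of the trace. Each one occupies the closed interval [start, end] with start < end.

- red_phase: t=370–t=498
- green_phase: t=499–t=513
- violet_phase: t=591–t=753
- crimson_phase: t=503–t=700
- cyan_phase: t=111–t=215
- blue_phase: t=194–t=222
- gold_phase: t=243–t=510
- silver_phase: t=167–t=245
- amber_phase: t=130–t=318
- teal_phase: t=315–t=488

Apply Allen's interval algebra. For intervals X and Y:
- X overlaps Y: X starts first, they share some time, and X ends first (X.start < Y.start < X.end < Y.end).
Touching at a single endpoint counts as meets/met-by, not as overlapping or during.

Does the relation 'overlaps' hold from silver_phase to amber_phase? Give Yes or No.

No

silver_phase = [t=167, t=245], amber_phase = [t=130, t=318].
Actual relation of silver_phase to amber_phase: during.
Asked whether 'overlaps' holds → No.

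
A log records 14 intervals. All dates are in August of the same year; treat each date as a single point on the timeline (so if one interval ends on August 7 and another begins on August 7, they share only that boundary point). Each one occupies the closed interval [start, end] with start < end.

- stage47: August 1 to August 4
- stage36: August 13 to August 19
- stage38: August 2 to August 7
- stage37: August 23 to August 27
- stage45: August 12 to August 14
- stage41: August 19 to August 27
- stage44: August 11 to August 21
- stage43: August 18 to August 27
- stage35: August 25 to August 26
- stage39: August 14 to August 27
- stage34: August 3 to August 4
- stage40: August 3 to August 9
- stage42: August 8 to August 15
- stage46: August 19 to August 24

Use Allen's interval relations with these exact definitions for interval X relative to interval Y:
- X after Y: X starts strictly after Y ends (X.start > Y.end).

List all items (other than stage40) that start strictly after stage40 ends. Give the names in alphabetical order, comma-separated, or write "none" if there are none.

stage35, stage36, stage37, stage39, stage41, stage43, stage44, stage45, stage46

Target stage40 = [August 3, August 9].
stage34 [August 3, August 4] → starts → no.
stage35 [August 25, August 26] → after → yes.
stage36 [August 13, August 19] → after → yes.
stage37 [August 23, August 27] → after → yes.
stage38 [August 2, August 7] → overlaps → no.
stage39 [August 14, August 27] → after → yes.
stage41 [August 19, August 27] → after → yes.
stage42 [August 8, August 15] → overlapped-by → no.
stage43 [August 18, August 27] → after → yes.
stage44 [August 11, August 21] → after → yes.
stage45 [August 12, August 14] → after → yes.
stage46 [August 19, August 24] → after → yes.
stage47 [August 1, August 4] → overlaps → no.
Result: stage35, stage36, stage37, stage39, stage41, stage43, stage44, stage45, stage46.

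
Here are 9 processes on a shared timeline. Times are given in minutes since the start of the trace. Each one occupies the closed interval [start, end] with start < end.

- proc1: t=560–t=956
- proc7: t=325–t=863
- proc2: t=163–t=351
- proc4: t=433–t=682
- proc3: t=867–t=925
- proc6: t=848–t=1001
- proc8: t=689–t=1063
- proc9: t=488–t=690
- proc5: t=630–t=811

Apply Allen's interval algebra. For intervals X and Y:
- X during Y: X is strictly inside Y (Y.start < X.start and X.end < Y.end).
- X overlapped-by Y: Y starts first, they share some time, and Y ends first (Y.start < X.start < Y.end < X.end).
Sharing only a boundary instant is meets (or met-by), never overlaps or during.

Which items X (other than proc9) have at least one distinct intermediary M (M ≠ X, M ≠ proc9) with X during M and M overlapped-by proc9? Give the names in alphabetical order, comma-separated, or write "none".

Target proc9 = [t=488, t=690].
Intermediaries M with M overlapped-by proc9: proc1, proc5, proc8.
Via proc1 — items with X during proc1: proc3, proc5.
Via proc5 — items with X during proc5: none.
Via proc8 — items with X during proc8: proc3, proc6.
Union: proc3, proc5, proc6.

proc3, proc5, proc6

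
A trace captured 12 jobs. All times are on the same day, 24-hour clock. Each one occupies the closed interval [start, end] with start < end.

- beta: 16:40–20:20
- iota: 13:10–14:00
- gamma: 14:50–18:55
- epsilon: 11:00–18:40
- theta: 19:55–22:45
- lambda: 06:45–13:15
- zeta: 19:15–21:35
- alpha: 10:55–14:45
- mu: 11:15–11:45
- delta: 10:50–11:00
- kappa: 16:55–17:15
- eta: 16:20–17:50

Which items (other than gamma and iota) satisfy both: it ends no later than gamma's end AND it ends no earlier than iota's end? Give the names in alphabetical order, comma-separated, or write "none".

alpha, epsilon, eta, kappa

Conditions: its end is no later than gamma's end (X.end <= 18:55) AND its end is no earlier than iota's end (X.end >= 14:00).
alpha: end 14:45 <= 18:55? ✓; end 14:45 >= 14:00? ✓ → yes.
beta: end 20:20 <= 18:55? ✗; end 20:20 >= 14:00? ✓ → no.
delta: end 11:00 <= 18:55? ✓; end 11:00 >= 14:00? ✗ → no.
epsilon: end 18:40 <= 18:55? ✓; end 18:40 >= 14:00? ✓ → yes.
eta: end 17:50 <= 18:55? ✓; end 17:50 >= 14:00? ✓ → yes.
kappa: end 17:15 <= 18:55? ✓; end 17:15 >= 14:00? ✓ → yes.
lambda: end 13:15 <= 18:55? ✓; end 13:15 >= 14:00? ✗ → no.
mu: end 11:45 <= 18:55? ✓; end 11:45 >= 14:00? ✗ → no.
theta: end 22:45 <= 18:55? ✗; end 22:45 >= 14:00? ✓ → no.
zeta: end 21:35 <= 18:55? ✗; end 21:35 >= 14:00? ✓ → no.
Result: alpha, epsilon, eta, kappa.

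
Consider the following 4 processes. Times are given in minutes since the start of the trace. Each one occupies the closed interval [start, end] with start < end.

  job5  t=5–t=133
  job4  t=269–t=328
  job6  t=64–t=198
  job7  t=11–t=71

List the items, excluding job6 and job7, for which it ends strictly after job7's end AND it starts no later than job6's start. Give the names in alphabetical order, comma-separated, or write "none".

job5

Conditions: its end is strictly after job7's end (X.end > t=71) AND its start is no later than job6's start (X.start <= t=64).
job4: end t=328 > t=71? ✓; start t=269 <= t=64? ✗ → no.
job5: end t=133 > t=71? ✓; start t=5 <= t=64? ✓ → yes.
Result: job5.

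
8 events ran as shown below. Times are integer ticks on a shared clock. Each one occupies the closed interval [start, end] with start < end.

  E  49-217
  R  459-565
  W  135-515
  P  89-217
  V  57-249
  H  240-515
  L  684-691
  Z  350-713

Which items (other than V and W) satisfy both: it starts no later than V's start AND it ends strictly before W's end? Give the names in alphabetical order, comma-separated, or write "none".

E

Conditions: its start is no later than V's start (X.start <= 57) AND its end is strictly before W's end (X.end < 515).
E: start 49 <= 57? ✓; end 217 < 515? ✓ → yes.
H: start 240 <= 57? ✗; end 515 < 515? ✗ → no.
L: start 684 <= 57? ✗; end 691 < 515? ✗ → no.
P: start 89 <= 57? ✗; end 217 < 515? ✓ → no.
R: start 459 <= 57? ✗; end 565 < 515? ✗ → no.
Z: start 350 <= 57? ✗; end 713 < 515? ✗ → no.
Result: E.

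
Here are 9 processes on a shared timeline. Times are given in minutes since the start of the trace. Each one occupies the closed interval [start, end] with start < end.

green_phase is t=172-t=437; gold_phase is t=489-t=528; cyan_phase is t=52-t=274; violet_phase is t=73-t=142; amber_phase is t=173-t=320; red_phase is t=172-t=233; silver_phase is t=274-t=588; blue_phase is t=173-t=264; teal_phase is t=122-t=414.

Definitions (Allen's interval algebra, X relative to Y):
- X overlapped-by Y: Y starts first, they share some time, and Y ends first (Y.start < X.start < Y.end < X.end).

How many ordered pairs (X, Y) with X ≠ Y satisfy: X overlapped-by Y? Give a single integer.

10

Checking all 72 ordered pairs for relation 'overlapped-by'; matching pairs in alphabetical order:
(amber_phase, cyan_phase): amber_phase overlapped-by cyan_phase ✓
(amber_phase, red_phase): amber_phase overlapped-by red_phase ✓
(blue_phase, red_phase): blue_phase overlapped-by red_phase ✓
(green_phase, cyan_phase): green_phase overlapped-by cyan_phase ✓
(green_phase, teal_phase): green_phase overlapped-by teal_phase ✓
(silver_phase, amber_phase): silver_phase overlapped-by amber_phase ✓
(silver_phase, green_phase): silver_phase overlapped-by green_phase ✓
(silver_phase, teal_phase): silver_phase overlapped-by teal_phase ✓
(teal_phase, cyan_phase): teal_phase overlapped-by cyan_phase ✓
(teal_phase, violet_phase): teal_phase overlapped-by violet_phase ✓
Count: 10.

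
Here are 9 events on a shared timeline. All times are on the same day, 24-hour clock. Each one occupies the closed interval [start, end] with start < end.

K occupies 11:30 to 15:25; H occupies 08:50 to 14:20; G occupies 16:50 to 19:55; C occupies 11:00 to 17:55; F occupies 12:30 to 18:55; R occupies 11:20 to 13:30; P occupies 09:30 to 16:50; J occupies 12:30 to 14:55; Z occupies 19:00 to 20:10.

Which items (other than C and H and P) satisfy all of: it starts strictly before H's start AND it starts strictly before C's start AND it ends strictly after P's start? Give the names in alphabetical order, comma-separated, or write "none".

none

Conditions: its start is strictly before H's start (X.start < 08:50) AND its start is strictly before C's start (X.start < 11:00) AND its end is strictly after P's start (X.end > 09:30).
F: start 12:30 < 08:50? ✗; start 12:30 < 11:00? ✗; end 18:55 > 09:30? ✓ → no.
G: start 16:50 < 08:50? ✗; start 16:50 < 11:00? ✗; end 19:55 > 09:30? ✓ → no.
J: start 12:30 < 08:50? ✗; start 12:30 < 11:00? ✗; end 14:55 > 09:30? ✓ → no.
K: start 11:30 < 08:50? ✗; start 11:30 < 11:00? ✗; end 15:25 > 09:30? ✓ → no.
R: start 11:20 < 08:50? ✗; start 11:20 < 11:00? ✗; end 13:30 > 09:30? ✓ → no.
Z: start 19:00 < 08:50? ✗; start 19:00 < 11:00? ✗; end 20:10 > 09:30? ✓ → no.
Result: none.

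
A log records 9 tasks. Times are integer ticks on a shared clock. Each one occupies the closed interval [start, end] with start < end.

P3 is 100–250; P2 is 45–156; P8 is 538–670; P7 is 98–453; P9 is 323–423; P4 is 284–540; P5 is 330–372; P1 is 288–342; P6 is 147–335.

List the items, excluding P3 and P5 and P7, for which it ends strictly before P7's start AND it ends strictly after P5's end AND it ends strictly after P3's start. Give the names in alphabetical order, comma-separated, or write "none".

Conditions: its end is strictly before P7's start (X.end < 98) AND its end is strictly after P5's end (X.end > 372) AND its end is strictly after P3's start (X.end > 100).
P1: end 342 < 98? ✗; end 342 > 372? ✗; end 342 > 100? ✓ → no.
P2: end 156 < 98? ✗; end 156 > 372? ✗; end 156 > 100? ✓ → no.
P4: end 540 < 98? ✗; end 540 > 372? ✓; end 540 > 100? ✓ → no.
P6: end 335 < 98? ✗; end 335 > 372? ✗; end 335 > 100? ✓ → no.
P8: end 670 < 98? ✗; end 670 > 372? ✓; end 670 > 100? ✓ → no.
P9: end 423 < 98? ✗; end 423 > 372? ✓; end 423 > 100? ✓ → no.
Result: none.

none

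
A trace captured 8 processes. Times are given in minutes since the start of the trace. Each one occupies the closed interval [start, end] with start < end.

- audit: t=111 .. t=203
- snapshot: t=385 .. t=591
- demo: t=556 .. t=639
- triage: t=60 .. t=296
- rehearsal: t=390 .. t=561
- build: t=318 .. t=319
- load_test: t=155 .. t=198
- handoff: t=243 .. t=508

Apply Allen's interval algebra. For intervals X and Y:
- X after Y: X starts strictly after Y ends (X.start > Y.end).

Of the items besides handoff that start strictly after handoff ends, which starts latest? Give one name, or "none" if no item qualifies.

Target handoff = [t=243, t=508].
audit [t=111, t=203] → before → excluded.
build [t=318, t=319] → during → excluded.
demo [t=556, t=639] → after → candidate.
load_test [t=155, t=198] → before → excluded.
rehearsal [t=390, t=561] → overlapped-by → excluded.
snapshot [t=385, t=591] → overlapped-by → excluded.
triage [t=60, t=296] → overlaps → excluded.
Among candidates, latest start is t=556 → demo.

demo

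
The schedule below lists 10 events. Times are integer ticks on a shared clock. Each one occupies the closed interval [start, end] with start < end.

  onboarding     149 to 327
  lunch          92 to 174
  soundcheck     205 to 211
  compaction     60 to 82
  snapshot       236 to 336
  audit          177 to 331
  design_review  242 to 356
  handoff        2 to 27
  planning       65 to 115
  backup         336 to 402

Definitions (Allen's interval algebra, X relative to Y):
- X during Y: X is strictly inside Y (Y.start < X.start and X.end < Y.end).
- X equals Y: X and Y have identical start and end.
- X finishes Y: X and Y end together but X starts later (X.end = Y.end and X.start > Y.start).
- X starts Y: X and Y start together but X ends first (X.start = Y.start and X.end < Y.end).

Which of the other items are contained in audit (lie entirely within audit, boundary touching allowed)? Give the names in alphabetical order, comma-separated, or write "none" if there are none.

Target audit = [177, 331].
backup [336, 402] → after → no.
compaction [60, 82] → before → no.
design_review [242, 356] → overlapped-by → no.
handoff [2, 27] → before → no.
lunch [92, 174] → before → no.
onboarding [149, 327] → overlaps → no.
planning [65, 115] → before → no.
snapshot [236, 336] → overlapped-by → no.
soundcheck [205, 211] → during → yes.
Result: soundcheck.

soundcheck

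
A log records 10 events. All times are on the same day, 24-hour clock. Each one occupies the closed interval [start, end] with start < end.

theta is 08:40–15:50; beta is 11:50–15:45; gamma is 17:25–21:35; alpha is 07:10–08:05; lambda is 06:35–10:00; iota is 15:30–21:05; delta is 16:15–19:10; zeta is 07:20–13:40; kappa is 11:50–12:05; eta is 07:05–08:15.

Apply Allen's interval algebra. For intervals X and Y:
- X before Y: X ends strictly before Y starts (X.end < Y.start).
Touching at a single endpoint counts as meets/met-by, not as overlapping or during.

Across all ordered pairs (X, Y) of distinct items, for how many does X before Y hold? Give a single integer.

27

Checking all 90 ordered pairs for relation 'before'; matching pairs in alphabetical order:
(alpha, beta): alpha before beta ✓
(alpha, delta): alpha before delta ✓
(alpha, gamma): alpha before gamma ✓
(alpha, iota): alpha before iota ✓
(alpha, kappa): alpha before kappa ✓
(alpha, theta): alpha before theta ✓
(beta, delta): beta before delta ✓
(beta, gamma): beta before gamma ✓
(eta, beta): eta before beta ✓
(eta, delta): eta before delta ✓
(eta, gamma): eta before gamma ✓
(eta, iota): eta before iota ✓
(eta, kappa): eta before kappa ✓
(eta, theta): eta before theta ✓
(kappa, delta): kappa before delta ✓
(kappa, gamma): kappa before gamma ✓
(kappa, iota): kappa before iota ✓
(lambda, beta): lambda before beta ✓
(lambda, delta): lambda before delta ✓
(lambda, gamma): lambda before gamma ✓
(lambda, iota): lambda before iota ✓
(lambda, kappa): lambda before kappa ✓
(theta, delta): theta before delta ✓
(theta, gamma): theta before gamma ✓
... plus 3 further pairs not listed.
Count: 27.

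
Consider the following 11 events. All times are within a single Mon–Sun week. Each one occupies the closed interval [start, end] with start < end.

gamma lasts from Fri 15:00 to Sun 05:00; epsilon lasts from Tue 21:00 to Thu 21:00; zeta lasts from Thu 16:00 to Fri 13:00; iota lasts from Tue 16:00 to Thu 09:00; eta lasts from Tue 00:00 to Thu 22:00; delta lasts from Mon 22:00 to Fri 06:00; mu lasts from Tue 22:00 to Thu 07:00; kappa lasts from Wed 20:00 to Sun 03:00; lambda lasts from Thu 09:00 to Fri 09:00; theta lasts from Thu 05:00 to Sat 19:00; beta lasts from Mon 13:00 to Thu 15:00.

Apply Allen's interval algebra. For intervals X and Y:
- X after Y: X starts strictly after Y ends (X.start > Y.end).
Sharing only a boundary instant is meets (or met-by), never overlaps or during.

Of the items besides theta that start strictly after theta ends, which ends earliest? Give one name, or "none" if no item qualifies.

none

Target theta = [Thu 05:00, Sat 19:00].
beta [Mon 13:00, Thu 15:00] → overlaps → excluded.
delta [Mon 22:00, Fri 06:00] → overlaps → excluded.
epsilon [Tue 21:00, Thu 21:00] → overlaps → excluded.
eta [Tue 00:00, Thu 22:00] → overlaps → excluded.
gamma [Fri 15:00, Sun 05:00] → overlapped-by → excluded.
iota [Tue 16:00, Thu 09:00] → overlaps → excluded.
kappa [Wed 20:00, Sun 03:00] → contains → excluded.
lambda [Thu 09:00, Fri 09:00] → during → excluded.
mu [Tue 22:00, Thu 07:00] → overlaps → excluded.
zeta [Thu 16:00, Fri 13:00] → during → excluded.
No candidates → none.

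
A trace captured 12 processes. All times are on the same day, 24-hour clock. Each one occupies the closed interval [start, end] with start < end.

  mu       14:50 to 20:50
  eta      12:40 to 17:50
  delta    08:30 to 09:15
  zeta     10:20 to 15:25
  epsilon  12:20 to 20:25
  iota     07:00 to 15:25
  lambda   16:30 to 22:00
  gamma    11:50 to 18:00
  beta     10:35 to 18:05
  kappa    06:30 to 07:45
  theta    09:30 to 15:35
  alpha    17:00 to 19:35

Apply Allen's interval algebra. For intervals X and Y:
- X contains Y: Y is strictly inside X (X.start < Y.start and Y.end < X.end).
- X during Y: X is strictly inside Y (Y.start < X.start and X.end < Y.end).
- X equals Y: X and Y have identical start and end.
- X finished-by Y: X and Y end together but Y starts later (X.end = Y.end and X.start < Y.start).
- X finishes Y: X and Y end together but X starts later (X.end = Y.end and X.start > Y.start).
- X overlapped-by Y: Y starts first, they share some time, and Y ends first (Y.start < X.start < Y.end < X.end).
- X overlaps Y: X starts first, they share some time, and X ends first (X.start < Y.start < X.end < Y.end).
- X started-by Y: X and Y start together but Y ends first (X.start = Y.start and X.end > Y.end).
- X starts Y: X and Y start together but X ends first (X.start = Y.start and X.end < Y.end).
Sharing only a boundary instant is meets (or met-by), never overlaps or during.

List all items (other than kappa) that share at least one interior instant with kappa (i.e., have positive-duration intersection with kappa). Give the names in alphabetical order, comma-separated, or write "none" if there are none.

Target kappa = [06:30, 07:45].
alpha [17:00, 19:35] → after → no.
beta [10:35, 18:05] → after → no.
delta [08:30, 09:15] → after → no.
epsilon [12:20, 20:25] → after → no.
eta [12:40, 17:50] → after → no.
gamma [11:50, 18:00] → after → no.
iota [07:00, 15:25] → overlapped-by → yes.
lambda [16:30, 22:00] → after → no.
mu [14:50, 20:50] → after → no.
theta [09:30, 15:35] → after → no.
zeta [10:20, 15:25] → after → no.
Result: iota.

iota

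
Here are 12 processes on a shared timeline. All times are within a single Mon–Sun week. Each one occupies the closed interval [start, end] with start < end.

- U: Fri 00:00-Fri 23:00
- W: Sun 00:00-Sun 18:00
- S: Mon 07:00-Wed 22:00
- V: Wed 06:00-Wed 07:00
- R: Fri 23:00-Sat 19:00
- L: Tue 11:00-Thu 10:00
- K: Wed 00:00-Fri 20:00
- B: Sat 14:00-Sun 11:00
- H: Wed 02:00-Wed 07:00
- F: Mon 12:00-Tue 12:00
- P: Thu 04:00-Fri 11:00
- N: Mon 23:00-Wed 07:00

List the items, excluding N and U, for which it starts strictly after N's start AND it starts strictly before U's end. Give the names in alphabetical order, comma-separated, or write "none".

Conditions: its start is strictly after N's start (X.start > Mon 23:00) AND its start is strictly before U's end (X.start < Fri 23:00).
B: start Sat 14:00 > Mon 23:00? ✓; start Sat 14:00 < Fri 23:00? ✗ → no.
F: start Mon 12:00 > Mon 23:00? ✗; start Mon 12:00 < Fri 23:00? ✓ → no.
H: start Wed 02:00 > Mon 23:00? ✓; start Wed 02:00 < Fri 23:00? ✓ → yes.
K: start Wed 00:00 > Mon 23:00? ✓; start Wed 00:00 < Fri 23:00? ✓ → yes.
L: start Tue 11:00 > Mon 23:00? ✓; start Tue 11:00 < Fri 23:00? ✓ → yes.
P: start Thu 04:00 > Mon 23:00? ✓; start Thu 04:00 < Fri 23:00? ✓ → yes.
R: start Fri 23:00 > Mon 23:00? ✓; start Fri 23:00 < Fri 23:00? ✗ → no.
S: start Mon 07:00 > Mon 23:00? ✗; start Mon 07:00 < Fri 23:00? ✓ → no.
V: start Wed 06:00 > Mon 23:00? ✓; start Wed 06:00 < Fri 23:00? ✓ → yes.
W: start Sun 00:00 > Mon 23:00? ✓; start Sun 00:00 < Fri 23:00? ✗ → no.
Result: H, K, L, P, V.

H, K, L, P, V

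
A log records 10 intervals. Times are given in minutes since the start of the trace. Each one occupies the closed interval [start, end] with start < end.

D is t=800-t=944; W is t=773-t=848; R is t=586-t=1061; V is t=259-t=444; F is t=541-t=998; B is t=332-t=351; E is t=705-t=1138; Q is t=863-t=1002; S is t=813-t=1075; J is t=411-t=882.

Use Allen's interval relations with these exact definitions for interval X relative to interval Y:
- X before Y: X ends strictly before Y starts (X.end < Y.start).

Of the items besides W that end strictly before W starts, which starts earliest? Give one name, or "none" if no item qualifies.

V

Target W = [t=773, t=848].
B [t=332, t=351] → before → candidate.
D [t=800, t=944] → overlapped-by → excluded.
E [t=705, t=1138] → contains → excluded.
F [t=541, t=998] → contains → excluded.
J [t=411, t=882] → contains → excluded.
Q [t=863, t=1002] → after → excluded.
R [t=586, t=1061] → contains → excluded.
S [t=813, t=1075] → overlapped-by → excluded.
V [t=259, t=444] → before → candidate.
Among candidates, earliest start is t=259 → V.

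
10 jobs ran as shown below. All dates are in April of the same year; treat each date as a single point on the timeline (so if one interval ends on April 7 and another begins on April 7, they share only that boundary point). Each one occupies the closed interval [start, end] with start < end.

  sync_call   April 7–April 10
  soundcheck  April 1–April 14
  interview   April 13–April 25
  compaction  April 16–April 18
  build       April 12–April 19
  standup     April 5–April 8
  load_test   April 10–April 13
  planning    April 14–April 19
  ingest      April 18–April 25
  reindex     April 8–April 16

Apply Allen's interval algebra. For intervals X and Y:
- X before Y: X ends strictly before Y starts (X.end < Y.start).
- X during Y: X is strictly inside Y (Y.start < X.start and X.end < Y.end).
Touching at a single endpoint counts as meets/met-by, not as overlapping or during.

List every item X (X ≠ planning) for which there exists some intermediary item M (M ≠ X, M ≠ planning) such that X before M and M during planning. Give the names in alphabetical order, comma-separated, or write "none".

Target planning = [April 14, April 19].
Intermediaries M with M during planning: compaction.
Via compaction — items with X before compaction: load_test, soundcheck, standup, sync_call.
Union: load_test, soundcheck, standup, sync_call.

load_test, soundcheck, standup, sync_call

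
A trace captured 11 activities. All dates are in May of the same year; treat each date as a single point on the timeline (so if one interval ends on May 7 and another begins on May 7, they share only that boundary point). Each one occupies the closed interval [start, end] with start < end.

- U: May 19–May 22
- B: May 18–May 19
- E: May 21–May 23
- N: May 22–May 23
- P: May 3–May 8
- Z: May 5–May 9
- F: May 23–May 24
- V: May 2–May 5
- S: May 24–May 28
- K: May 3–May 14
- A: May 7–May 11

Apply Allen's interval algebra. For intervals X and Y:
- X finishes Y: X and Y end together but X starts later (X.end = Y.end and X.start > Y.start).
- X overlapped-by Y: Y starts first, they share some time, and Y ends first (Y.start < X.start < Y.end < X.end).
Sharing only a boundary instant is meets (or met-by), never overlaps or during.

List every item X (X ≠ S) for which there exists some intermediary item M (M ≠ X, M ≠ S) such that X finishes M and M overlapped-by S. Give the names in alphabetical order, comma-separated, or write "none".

Target S = [May 24, May 28].
Intermediaries M with M overlapped-by S: none.
Union: none.

none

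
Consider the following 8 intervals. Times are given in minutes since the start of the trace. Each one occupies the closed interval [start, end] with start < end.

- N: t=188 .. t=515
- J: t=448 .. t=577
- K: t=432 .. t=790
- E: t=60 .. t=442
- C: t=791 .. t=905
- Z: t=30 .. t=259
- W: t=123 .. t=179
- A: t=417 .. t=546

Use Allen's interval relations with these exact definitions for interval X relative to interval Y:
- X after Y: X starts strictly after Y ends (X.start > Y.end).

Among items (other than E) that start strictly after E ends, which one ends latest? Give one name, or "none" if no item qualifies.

Target E = [t=60, t=442].
A [t=417, t=546] → overlapped-by → excluded.
C [t=791, t=905] → after → candidate.
J [t=448, t=577] → after → candidate.
K [t=432, t=790] → overlapped-by → excluded.
N [t=188, t=515] → overlapped-by → excluded.
W [t=123, t=179] → during → excluded.
Z [t=30, t=259] → overlaps → excluded.
Among candidates, latest end is t=905 → C.

C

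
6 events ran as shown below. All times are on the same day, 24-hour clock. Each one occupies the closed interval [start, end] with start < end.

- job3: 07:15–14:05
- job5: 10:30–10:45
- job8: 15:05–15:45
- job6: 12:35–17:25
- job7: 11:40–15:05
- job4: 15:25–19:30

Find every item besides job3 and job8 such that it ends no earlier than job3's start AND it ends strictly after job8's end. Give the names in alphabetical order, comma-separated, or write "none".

job4, job6

Conditions: its end is no earlier than job3's start (X.end >= 07:15) AND its end is strictly after job8's end (X.end > 15:45).
job4: end 19:30 >= 07:15? ✓; end 19:30 > 15:45? ✓ → yes.
job5: end 10:45 >= 07:15? ✓; end 10:45 > 15:45? ✗ → no.
job6: end 17:25 >= 07:15? ✓; end 17:25 > 15:45? ✓ → yes.
job7: end 15:05 >= 07:15? ✓; end 15:05 > 15:45? ✗ → no.
Result: job4, job6.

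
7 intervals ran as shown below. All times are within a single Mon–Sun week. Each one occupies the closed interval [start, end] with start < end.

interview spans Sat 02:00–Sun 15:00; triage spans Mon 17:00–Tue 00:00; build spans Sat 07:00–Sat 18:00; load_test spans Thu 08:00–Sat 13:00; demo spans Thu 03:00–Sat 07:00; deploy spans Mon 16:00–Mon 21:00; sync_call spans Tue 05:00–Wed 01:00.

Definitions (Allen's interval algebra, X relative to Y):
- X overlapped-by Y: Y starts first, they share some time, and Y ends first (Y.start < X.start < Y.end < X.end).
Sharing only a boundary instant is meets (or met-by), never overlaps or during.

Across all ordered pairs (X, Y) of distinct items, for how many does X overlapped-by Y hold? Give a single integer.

5

Checking all 42 ordered pairs for relation 'overlapped-by'; matching pairs in alphabetical order:
(build, load_test): build overlapped-by load_test ✓
(interview, demo): interview overlapped-by demo ✓
(interview, load_test): interview overlapped-by load_test ✓
(load_test, demo): load_test overlapped-by demo ✓
(triage, deploy): triage overlapped-by deploy ✓
Count: 5.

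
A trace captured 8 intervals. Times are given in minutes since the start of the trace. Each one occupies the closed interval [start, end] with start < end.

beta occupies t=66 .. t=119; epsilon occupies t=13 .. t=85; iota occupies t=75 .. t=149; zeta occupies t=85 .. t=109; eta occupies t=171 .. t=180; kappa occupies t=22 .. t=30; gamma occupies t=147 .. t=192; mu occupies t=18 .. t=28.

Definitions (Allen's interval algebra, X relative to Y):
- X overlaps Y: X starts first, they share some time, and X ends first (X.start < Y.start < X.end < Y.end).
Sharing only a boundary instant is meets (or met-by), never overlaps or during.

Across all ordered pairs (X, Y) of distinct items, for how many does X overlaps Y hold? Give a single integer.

Checking all 56 ordered pairs for relation 'overlaps'; matching pairs in alphabetical order:
(beta, iota): beta overlaps iota ✓
(epsilon, beta): epsilon overlaps beta ✓
(epsilon, iota): epsilon overlaps iota ✓
(iota, gamma): iota overlaps gamma ✓
(mu, kappa): mu overlaps kappa ✓
Count: 5.

5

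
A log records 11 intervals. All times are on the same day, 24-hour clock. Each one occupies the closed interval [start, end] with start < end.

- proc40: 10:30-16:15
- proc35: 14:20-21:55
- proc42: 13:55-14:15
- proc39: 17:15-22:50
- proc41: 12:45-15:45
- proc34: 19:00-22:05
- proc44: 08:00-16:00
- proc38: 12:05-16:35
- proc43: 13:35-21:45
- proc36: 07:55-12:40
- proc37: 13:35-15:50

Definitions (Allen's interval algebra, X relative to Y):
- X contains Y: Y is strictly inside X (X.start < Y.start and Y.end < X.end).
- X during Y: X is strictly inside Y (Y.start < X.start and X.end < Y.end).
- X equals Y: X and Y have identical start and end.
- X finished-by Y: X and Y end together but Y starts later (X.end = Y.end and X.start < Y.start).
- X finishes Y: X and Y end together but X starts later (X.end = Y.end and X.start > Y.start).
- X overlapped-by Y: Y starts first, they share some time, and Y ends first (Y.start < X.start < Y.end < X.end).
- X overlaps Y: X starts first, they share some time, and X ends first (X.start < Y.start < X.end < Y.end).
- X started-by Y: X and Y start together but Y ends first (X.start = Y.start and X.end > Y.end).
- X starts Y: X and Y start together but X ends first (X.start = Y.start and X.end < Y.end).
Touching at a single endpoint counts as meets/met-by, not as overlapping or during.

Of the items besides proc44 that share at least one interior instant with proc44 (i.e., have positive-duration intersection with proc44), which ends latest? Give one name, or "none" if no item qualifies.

proc35

Target proc44 = [08:00, 16:00].
proc34 [19:00, 22:05] → after → excluded.
proc35 [14:20, 21:55] → overlapped-by → candidate.
proc36 [07:55, 12:40] → overlaps → candidate.
proc37 [13:35, 15:50] → during → candidate.
proc38 [12:05, 16:35] → overlapped-by → candidate.
proc39 [17:15, 22:50] → after → excluded.
proc40 [10:30, 16:15] → overlapped-by → candidate.
proc41 [12:45, 15:45] → during → candidate.
proc42 [13:55, 14:15] → during → candidate.
proc43 [13:35, 21:45] → overlapped-by → candidate.
Among candidates, latest end is 21:55 → proc35.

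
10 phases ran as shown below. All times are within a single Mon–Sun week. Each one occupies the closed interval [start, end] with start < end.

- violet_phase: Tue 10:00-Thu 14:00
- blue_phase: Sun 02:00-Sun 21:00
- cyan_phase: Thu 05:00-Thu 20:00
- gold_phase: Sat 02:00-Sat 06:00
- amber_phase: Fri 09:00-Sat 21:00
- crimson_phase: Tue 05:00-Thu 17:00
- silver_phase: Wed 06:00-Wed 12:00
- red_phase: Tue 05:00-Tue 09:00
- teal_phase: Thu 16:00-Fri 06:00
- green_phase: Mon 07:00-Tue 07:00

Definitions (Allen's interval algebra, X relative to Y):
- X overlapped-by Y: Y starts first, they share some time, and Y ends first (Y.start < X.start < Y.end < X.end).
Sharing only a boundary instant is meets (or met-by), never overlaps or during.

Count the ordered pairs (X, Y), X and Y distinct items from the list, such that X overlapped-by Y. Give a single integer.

6

Checking all 90 ordered pairs for relation 'overlapped-by'; matching pairs in alphabetical order:
(crimson_phase, green_phase): crimson_phase overlapped-by green_phase ✓
(cyan_phase, crimson_phase): cyan_phase overlapped-by crimson_phase ✓
(cyan_phase, violet_phase): cyan_phase overlapped-by violet_phase ✓
(red_phase, green_phase): red_phase overlapped-by green_phase ✓
(teal_phase, crimson_phase): teal_phase overlapped-by crimson_phase ✓
(teal_phase, cyan_phase): teal_phase overlapped-by cyan_phase ✓
Count: 6.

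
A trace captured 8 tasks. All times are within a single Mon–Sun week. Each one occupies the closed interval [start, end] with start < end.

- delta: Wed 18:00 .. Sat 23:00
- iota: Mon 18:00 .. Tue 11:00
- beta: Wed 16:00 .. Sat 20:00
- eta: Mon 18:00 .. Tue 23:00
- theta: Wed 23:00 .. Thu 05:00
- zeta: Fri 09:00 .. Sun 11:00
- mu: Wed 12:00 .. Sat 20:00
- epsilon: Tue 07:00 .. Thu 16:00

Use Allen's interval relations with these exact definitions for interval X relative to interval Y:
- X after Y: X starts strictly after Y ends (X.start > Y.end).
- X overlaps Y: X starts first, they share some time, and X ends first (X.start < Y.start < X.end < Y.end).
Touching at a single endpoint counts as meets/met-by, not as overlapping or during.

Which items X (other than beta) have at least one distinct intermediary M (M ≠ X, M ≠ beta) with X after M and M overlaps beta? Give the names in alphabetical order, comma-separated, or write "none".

zeta

Target beta = [Wed 16:00, Sat 20:00].
Intermediaries M with M overlaps beta: epsilon.
Via epsilon — items with X after epsilon: zeta.
Union: zeta.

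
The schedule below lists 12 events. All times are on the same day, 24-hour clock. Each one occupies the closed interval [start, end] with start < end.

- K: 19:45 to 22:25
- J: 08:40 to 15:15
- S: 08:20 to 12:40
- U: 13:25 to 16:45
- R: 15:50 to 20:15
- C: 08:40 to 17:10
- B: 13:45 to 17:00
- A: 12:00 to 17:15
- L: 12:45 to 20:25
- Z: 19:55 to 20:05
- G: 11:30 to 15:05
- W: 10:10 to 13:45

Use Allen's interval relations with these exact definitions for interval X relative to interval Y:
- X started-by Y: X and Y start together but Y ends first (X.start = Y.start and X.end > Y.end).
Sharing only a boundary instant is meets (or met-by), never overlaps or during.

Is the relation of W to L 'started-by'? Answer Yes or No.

No

W = [10:10, 13:45], L = [12:45, 20:25].
Actual relation of W to L: overlaps.
Asked whether 'started-by' holds → No.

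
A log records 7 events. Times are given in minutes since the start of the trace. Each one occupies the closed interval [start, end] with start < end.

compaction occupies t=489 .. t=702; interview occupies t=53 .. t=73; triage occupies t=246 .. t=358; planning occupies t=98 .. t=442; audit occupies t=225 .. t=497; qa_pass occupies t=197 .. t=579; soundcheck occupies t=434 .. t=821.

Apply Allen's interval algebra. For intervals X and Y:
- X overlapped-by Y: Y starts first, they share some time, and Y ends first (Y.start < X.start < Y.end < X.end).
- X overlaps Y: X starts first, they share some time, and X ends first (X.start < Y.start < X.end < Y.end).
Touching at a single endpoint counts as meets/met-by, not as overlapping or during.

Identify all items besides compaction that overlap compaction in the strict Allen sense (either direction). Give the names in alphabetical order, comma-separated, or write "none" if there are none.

Target compaction = [t=489, t=702].
audit [t=225, t=497] → overlaps → yes.
interview [t=53, t=73] → before → no.
planning [t=98, t=442] → before → no.
qa_pass [t=197, t=579] → overlaps → yes.
soundcheck [t=434, t=821] → contains → no.
triage [t=246, t=358] → before → no.
Result: audit, qa_pass.

audit, qa_pass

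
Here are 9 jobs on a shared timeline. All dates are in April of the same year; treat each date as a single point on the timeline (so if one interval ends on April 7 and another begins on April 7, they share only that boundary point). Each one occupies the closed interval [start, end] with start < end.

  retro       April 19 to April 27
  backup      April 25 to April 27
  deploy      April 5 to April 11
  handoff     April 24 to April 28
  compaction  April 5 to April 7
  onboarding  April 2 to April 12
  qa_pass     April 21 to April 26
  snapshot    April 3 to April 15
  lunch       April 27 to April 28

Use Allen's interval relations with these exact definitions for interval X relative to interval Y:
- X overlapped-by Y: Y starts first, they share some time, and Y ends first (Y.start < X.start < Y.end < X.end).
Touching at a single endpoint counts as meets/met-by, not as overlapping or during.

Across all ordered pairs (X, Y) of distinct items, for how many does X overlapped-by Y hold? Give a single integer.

Checking all 72 ordered pairs for relation 'overlapped-by'; matching pairs in alphabetical order:
(backup, qa_pass): backup overlapped-by qa_pass ✓
(handoff, qa_pass): handoff overlapped-by qa_pass ✓
(handoff, retro): handoff overlapped-by retro ✓
(snapshot, onboarding): snapshot overlapped-by onboarding ✓
Count: 4.

4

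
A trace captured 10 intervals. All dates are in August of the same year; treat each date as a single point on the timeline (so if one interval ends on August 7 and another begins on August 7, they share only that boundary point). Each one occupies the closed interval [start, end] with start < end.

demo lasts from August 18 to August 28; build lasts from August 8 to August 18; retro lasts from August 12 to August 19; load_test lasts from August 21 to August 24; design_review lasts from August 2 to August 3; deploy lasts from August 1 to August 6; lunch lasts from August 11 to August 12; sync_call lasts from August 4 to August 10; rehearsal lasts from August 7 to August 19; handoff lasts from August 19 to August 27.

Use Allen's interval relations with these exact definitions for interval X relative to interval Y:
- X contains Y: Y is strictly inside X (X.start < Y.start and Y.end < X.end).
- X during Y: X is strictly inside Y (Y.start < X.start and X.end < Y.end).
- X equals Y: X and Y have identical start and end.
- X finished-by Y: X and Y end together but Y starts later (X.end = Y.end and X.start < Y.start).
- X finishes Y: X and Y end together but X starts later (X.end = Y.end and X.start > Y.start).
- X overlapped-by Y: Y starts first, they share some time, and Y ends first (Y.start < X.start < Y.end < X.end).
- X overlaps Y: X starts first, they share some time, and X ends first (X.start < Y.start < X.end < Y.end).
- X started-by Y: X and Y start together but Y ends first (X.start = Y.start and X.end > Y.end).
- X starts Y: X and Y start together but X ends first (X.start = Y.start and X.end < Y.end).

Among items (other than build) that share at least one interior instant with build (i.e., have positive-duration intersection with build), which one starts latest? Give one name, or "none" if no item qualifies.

retro

Target build = [August 8, August 18].
demo [August 18, August 28] → met-by → excluded.
deploy [August 1, August 6] → before → excluded.
design_review [August 2, August 3] → before → excluded.
handoff [August 19, August 27] → after → excluded.
load_test [August 21, August 24] → after → excluded.
lunch [August 11, August 12] → during → candidate.
rehearsal [August 7, August 19] → contains → candidate.
retro [August 12, August 19] → overlapped-by → candidate.
sync_call [August 4, August 10] → overlaps → candidate.
Among candidates, latest start is August 12 → retro.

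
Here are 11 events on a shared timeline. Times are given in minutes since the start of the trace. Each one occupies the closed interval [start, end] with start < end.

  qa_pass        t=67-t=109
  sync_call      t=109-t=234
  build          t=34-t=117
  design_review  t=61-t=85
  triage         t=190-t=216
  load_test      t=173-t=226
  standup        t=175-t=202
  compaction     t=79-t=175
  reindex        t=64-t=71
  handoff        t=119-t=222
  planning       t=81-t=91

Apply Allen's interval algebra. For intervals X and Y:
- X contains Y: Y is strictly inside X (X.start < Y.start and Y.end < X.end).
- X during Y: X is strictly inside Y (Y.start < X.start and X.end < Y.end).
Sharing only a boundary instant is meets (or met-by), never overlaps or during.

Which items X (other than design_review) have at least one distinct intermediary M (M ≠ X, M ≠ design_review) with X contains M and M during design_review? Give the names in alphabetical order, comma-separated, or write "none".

Target design_review = [t=61, t=85].
Intermediaries M with M during design_review: reindex.
Via reindex — items with X contains reindex: build.
Union: build.

build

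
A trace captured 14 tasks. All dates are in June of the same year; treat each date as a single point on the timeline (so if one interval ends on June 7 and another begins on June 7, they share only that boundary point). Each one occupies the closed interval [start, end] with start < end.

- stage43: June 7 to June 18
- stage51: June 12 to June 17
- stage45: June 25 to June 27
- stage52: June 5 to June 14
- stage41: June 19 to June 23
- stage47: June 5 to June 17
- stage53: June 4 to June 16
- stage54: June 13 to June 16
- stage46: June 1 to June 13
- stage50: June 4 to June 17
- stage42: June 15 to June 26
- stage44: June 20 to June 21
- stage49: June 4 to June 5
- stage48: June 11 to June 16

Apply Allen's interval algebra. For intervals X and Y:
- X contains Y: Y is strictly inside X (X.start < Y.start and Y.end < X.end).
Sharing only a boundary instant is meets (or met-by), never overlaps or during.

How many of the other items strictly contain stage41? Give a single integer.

Target stage41 = [June 19, June 23].
stage42 [June 15, June 26] → contains → counts.
stage43 [June 7, June 18] → before → no.
stage44 [June 20, June 21] → during → no.
stage45 [June 25, June 27] → after → no.
stage46 [June 1, June 13] → before → no.
stage47 [June 5, June 17] → before → no.
stage48 [June 11, June 16] → before → no.
stage49 [June 4, June 5] → before → no.
stage50 [June 4, June 17] → before → no.
stage51 [June 12, June 17] → before → no.
stage52 [June 5, June 14] → before → no.
stage53 [June 4, June 16] → before → no.
stage54 [June 13, June 16] → before → no.
Total: 1.

1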